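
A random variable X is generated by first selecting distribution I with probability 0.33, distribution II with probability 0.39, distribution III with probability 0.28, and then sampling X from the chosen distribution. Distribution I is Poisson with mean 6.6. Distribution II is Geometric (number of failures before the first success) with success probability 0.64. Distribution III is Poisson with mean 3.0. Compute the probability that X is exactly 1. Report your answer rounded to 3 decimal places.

Conditional on each component, P(X = 1): I: 0.00897843; II: 0.2304; III: 0.149361.
By total probability, P(X = 1) = 0.33·0.00897843 + 0.39·0.2304 + 0.28·0.149361 = 0.13464.

0.135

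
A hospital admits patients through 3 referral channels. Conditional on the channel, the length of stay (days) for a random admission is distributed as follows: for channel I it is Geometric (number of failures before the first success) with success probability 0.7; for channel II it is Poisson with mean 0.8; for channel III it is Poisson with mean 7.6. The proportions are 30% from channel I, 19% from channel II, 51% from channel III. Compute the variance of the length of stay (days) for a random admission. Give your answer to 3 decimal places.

16.569

Per component, I: μ=0.428571, E[X²]=0.795918; II: μ=0.8, E[X²]=1.44; III: μ=7.6, E[X²]=65.36.
E[X] = 0.3·0.428571 + 0.19·0.8 + 0.51·7.6 = 4.15657.
E[X²] = 0.3·0.795918 + 0.19·1.44 + 0.51·65.36 = 33.846.
Var(X) = E[X²] − (E[X])² = 33.846 − 17.2771 = 16.5689.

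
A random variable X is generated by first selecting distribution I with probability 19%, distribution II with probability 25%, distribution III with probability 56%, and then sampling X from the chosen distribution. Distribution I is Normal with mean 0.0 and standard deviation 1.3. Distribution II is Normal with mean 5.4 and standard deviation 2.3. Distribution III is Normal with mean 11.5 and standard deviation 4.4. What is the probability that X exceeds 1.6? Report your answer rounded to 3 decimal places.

0.812

Conditional on each component, P(X > 1.6): I: 0.109205; II: 0.95075; III: 0.987776.
By total probability, P(X > 1.6) = 0.19·0.109205 + 0.25·0.95075 + 0.56·0.987776 = 0.811591.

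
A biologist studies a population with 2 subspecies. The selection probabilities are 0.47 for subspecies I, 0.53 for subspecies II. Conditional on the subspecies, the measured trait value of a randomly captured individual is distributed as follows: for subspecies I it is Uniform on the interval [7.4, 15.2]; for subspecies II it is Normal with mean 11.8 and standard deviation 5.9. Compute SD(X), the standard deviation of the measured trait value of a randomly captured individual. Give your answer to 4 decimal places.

4.5710

Per component, I: μ=11.3, E[X²]=132.76; II: μ=11.8, E[X²]=174.05.
E[X] = 0.47·11.3 + 0.53·11.8 = 11.565.
E[X²] = 0.47·132.76 + 0.53·174.05 = 154.644.
Var(X) = E[X²] − (E[X])² = 154.644 − 133.749 = 20.8945.
SD(X) = √20.8945 = 4.57105.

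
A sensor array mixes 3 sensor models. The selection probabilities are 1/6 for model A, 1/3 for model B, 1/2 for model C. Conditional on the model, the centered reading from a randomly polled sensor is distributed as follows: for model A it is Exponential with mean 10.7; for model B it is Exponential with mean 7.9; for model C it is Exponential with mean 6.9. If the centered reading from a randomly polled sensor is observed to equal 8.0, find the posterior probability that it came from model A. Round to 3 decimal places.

0.162

Likelihoods f(8.0 | ·): A: 0.0442497; B: 0.0459813; C: 0.0454591.
Posterior ∝ prior × likelihood. Numerator for A: 0.166667·0.0442497 = 0.00737495.
Normalizing constant: 0.166667·0.0442497 + 0.333333·0.0459813 + 0.5·0.0454591 = 0.0454316.
P(A | observation) = 0.00737495 / 0.0454316 = 0.162331.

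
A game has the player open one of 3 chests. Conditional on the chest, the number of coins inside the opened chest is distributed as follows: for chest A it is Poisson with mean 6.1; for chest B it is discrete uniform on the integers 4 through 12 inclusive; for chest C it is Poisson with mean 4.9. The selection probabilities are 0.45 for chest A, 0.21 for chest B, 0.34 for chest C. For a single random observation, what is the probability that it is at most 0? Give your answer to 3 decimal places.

Conditional on each chest, P(X ≤ 0): A: 0.00224287; B: 0; C: 0.00744658.
By total probability, P(X ≤ 0) = 0.45·0.00224287 + 0.21·0 + 0.34·0.00744658 = 0.00354113.

0.004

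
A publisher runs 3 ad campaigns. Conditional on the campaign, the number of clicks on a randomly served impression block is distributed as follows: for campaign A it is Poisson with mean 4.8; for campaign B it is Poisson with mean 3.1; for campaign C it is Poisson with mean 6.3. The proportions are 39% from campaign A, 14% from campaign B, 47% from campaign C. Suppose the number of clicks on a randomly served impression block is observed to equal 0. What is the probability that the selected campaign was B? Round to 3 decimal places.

Likelihoods P(X=0 | ·): A: 0.00822975; B: 0.0450492; C: 0.0018363.
Posterior ∝ prior × likelihood. Numerator for B: 0.14·0.0450492 = 0.00630689.
Normalizing constant: 0.39·0.00822975 + 0.14·0.0450492 + 0.47·0.0018363 = 0.0103796.
P(B | observation) = 0.00630689 / 0.0103796 = 0.607626.

0.608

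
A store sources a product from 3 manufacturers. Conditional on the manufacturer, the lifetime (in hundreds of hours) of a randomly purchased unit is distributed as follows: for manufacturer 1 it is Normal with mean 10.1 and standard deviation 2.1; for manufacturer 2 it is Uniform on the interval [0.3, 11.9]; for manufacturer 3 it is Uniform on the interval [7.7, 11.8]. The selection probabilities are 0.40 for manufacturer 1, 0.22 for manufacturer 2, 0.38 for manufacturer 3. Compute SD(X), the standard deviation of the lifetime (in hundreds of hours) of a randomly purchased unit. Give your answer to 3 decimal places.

2.703

Per component, 1: μ=10.1, E[X²]=106.42; 2: μ=6.1, E[X²]=48.4233; 3: μ=9.75, E[X²]=96.4633.
E[X] = 0.4·10.1 + 0.22·6.1 + 0.38·9.75 = 9.087.
E[X²] = 0.4·106.42 + 0.22·48.4233 + 0.38·96.4633 = 89.8772.
Var(X) = E[X²] − (E[X])² = 89.8772 − 82.5736 = 7.30363.
SD(X) = √7.30363 = 2.70252.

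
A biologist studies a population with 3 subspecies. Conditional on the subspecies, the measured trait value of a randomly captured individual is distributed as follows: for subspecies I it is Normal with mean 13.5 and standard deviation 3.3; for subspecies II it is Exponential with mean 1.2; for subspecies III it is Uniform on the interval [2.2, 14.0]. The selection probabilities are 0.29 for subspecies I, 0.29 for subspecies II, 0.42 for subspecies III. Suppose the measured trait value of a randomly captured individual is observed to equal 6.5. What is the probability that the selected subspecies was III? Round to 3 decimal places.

0.882

Likelihoods f(6.5 | ·): I: 0.0127448; II: 0.00370161; III: 0.0847458.
Posterior ∝ prior × likelihood. Numerator for III: 0.42·0.0847458 = 0.0355932.
Normalizing constant: 0.29·0.0127448 + 0.29·0.00370161 + 0.42·0.0847458 = 0.0403627.
P(III | observation) = 0.0355932 / 0.0403627 = 0.881835.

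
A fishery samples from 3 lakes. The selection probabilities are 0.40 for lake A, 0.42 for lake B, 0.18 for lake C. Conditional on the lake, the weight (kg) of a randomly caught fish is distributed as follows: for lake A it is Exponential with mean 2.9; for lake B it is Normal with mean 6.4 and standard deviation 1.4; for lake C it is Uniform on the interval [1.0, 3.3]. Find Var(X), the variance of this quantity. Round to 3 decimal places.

Per component, A: μ=2.9, E[X²]=16.82; B: μ=6.4, E[X²]=42.92; C: μ=2.15, E[X²]=5.06333.
E[X] = 0.4·2.9 + 0.42·6.4 + 0.18·2.15 = 4.235.
E[X²] = 0.4·16.82 + 0.42·42.92 + 0.18·5.06333 = 25.6658.
Var(X) = E[X²] − (E[X])² = 25.6658 − 17.9352 = 7.73058.

7.731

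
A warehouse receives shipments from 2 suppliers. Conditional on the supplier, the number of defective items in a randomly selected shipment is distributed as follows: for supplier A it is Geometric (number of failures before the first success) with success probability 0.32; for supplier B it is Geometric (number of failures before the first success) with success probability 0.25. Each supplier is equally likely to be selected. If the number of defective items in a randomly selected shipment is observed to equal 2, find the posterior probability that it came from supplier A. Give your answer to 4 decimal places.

0.5127

Likelihoods P(X=2 | ·): A: 0.147968; B: 0.140625.
Posterior ∝ prior × likelihood. Numerator for A: 0.5·0.147968 = 0.073984.
Normalizing constant: 0.5·0.147968 + 0.5·0.140625 = 0.144296.
P(A | observation) = 0.073984 / 0.144296 = 0.512722.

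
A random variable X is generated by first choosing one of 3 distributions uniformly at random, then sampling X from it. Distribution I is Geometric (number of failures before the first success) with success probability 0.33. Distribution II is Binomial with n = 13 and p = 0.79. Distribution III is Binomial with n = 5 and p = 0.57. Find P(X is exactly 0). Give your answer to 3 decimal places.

0.115

Conditional on each component, P(X = 0): I: 0.33; II: 1.54472e-09; III: 0.0147008.
By total probability, P(X = 0) = 0.333333·0.33 + 0.333333·1.54472e-09 + 0.333333·0.0147008 = 0.1149.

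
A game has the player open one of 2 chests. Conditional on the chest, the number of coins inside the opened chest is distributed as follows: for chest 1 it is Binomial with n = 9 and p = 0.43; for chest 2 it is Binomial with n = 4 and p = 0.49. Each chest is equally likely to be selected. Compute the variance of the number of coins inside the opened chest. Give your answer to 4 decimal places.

Per component, 1: μ=3.87, E[X²]=17.1828; 2: μ=1.96, E[X²]=4.8412.
E[X] = 0.5·3.87 + 0.5·1.96 = 2.915.
E[X²] = 0.5·17.1828 + 0.5·4.8412 = 11.012.
Var(X) = E[X²] − (E[X])² = 11.012 − 8.49723 = 2.51478.

2.5148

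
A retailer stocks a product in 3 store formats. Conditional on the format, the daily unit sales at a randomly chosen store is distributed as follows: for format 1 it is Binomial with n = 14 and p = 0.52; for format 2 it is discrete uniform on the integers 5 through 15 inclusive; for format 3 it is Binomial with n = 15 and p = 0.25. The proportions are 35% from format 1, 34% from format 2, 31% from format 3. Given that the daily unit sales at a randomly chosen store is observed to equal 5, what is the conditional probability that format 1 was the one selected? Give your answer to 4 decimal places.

0.3050

Likelihoods P(X=5 | ·): 1: 0.102956; 2: 0.0909091; 3: 0.165146.
Posterior ∝ prior × likelihood. Numerator for 1: 0.35·0.102956 = 0.0360346.
Normalizing constant: 0.35·0.102956 + 0.34·0.0909091 + 0.31·0.165146 = 0.118139.
P(1 | observation) = 0.0360346 / 0.118139 = 0.305019.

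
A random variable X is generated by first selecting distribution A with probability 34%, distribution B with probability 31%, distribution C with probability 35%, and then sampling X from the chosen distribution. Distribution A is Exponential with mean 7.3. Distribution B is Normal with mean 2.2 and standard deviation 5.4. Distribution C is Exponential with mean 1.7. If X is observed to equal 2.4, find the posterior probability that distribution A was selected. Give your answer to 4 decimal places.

0.3145

Likelihoods f(2.4 | ·): A: 0.0986042; B: 0.0738275; C: 0.14336.
Posterior ∝ prior × likelihood. Numerator for A: 0.34·0.0986042 = 0.0335254.
Normalizing constant: 0.34·0.0986042 + 0.31·0.0738275 + 0.35·0.14336 = 0.106588.
P(A | observation) = 0.0335254 / 0.106588 = 0.314532.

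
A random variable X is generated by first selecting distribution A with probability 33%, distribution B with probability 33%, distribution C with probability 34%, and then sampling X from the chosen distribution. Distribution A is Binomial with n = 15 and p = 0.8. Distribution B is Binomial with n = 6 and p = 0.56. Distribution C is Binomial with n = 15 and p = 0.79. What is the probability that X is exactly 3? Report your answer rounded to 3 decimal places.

Conditional on each component, P(X = 3): A: 9.54204e-07; B: 0.299193; C: 1.65015e-06.
By total probability, P(X = 3) = 0.33·9.54204e-07 + 0.33·0.299193 + 0.34·1.65015e-06 = 0.0987347.

0.099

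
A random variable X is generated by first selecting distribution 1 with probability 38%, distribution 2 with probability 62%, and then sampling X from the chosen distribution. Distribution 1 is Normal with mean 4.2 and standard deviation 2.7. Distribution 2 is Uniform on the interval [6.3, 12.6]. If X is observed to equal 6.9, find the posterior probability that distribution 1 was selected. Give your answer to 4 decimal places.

Likelihoods f(6.9 | ·): 1: 0.0896188; 2: 0.15873.
Posterior ∝ prior × likelihood. Numerator for 1: 0.38·0.0896188 = 0.0340551.
Normalizing constant: 0.38·0.0896188 + 0.62·0.15873 = 0.132468.
P(1 | observation) = 0.0340551 / 0.132468 = 0.257082.

0.2571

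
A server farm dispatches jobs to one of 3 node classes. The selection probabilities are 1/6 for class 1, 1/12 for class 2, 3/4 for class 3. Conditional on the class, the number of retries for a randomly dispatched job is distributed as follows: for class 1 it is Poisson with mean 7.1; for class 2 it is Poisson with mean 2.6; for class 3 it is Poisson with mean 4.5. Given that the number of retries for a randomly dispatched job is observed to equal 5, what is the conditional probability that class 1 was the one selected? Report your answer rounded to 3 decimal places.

0.133

Likelihoods P(X=5 | ·): 1: 0.124057; 2: 0.0735394; 3: 0.170827.
Posterior ∝ prior × likelihood. Numerator for 1: 0.166667·0.124057 = 0.0206761.
Normalizing constant: 0.166667·0.124057 + 0.0833333·0.0735394 + 0.75·0.170827 = 0.154925.
P(1 | observation) = 0.0206761 / 0.154925 = 0.133459.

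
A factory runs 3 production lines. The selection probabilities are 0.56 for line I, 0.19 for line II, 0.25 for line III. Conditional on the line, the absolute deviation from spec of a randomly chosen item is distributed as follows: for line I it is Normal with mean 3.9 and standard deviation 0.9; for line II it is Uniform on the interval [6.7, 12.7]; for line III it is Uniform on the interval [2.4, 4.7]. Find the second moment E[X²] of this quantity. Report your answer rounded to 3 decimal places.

For each component E[X²] = Var + (mean)², giving I: 16.02; II: 97.09; III: 13.0433.
Overall E[X²] = 0.56·16.02 + 0.19·97.09 + 0.25·13.0433 = 30.6791.

30.679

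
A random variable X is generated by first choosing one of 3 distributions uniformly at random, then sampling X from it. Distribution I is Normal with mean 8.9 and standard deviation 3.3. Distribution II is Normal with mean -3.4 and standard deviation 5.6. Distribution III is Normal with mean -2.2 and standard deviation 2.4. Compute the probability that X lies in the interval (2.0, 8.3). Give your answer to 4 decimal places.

0.1996

Conditional on each component, P(2.0 < X < 8.3): I: 0.409595; II: 0.14911; III: 0.0400531.
By total probability, P(2.0 < X < 8.3) = 0.333333·0.409595 + 0.333333·0.14911 + 0.333333·0.0400531 = 0.199586.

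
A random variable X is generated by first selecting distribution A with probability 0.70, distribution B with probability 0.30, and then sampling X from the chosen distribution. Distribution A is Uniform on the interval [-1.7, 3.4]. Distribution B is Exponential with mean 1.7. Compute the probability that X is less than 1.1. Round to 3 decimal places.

0.527

Conditional on each component, P(X < 1.1): A: 0.54902; B: 0.476417.
By total probability, P(X < 1.1) = 0.7·0.54902 + 0.3·0.476417 = 0.527239.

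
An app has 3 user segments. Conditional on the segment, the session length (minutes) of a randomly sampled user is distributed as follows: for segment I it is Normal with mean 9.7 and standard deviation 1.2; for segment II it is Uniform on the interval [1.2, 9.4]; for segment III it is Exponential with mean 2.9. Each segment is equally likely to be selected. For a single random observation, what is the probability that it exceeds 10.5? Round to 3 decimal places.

Conditional on each segment, P(X > 10.5): I: 0.252493; II: 0; III: 0.0267642.
By total probability, P(X > 10.5) = 0.333333·0.252493 + 0.333333·0 + 0.333333·0.0267642 = 0.0930856.

0.093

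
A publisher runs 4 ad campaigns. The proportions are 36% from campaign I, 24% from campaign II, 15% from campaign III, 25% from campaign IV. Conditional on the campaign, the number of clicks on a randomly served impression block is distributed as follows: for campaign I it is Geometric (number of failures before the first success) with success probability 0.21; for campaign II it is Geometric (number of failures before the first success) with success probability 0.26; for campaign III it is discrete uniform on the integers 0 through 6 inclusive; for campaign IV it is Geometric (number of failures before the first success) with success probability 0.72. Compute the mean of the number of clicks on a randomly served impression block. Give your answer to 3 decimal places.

Component means — I: 3.7619; II: 2.84615; III: 3; IV: 0.388889.
E[X] = 0.36·3.7619 + 0.24·2.84615 + 0.15·3 + 0.25·0.388889 = 2.58458.

2.585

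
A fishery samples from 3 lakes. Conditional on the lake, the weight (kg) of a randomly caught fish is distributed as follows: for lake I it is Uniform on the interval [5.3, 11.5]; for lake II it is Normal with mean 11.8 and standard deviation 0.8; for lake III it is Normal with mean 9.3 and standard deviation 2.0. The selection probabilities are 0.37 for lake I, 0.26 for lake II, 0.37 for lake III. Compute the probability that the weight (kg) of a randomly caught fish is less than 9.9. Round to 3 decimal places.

0.505

Conditional on each lake, P(X < 9.9): I: 0.741935; II: 0.00877448; III: 0.617911.
By total probability, P(X < 9.9) = 0.37·0.741935 + 0.26·0.00877448 + 0.37·0.617911 = 0.505425.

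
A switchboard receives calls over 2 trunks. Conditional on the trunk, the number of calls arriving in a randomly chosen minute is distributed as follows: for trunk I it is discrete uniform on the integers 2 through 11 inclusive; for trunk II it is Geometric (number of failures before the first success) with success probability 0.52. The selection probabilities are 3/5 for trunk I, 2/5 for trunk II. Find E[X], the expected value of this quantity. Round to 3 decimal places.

4.269

Component means — I: 6.5; II: 0.923077.
E[X] = 0.6·6.5 + 0.4·0.923077 = 4.26923.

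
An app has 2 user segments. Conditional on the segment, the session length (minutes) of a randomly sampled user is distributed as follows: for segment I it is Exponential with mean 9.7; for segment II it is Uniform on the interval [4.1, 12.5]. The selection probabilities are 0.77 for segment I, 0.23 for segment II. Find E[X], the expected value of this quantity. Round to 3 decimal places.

Component means — I: 9.7; II: 8.3.
E[X] = 0.77·9.7 + 0.23·8.3 = 9.378.

9.378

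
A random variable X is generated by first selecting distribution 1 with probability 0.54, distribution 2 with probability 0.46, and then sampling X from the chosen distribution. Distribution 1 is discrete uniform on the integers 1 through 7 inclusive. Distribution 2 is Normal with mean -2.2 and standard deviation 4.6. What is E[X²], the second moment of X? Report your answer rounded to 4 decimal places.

22.7600

For each component E[X²] = Var + (mean)², giving 1: 20; 2: 26.
Overall E[X²] = 0.54·20 + 0.46·26 = 22.76.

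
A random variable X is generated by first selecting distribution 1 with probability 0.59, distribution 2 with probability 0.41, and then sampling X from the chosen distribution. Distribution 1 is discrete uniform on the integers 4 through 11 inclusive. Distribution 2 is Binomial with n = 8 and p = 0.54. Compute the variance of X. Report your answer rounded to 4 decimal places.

6.3584

Per component, 1: μ=7.5, E[X²]=61.5; 2: μ=4.32, E[X²]=20.6496.
E[X] = 0.59·7.5 + 0.41·4.32 = 6.1962.
E[X²] = 0.59·61.5 + 0.41·20.6496 = 44.7513.
Var(X) = E[X²] − (E[X])² = 44.7513 − 38.3929 = 6.35844.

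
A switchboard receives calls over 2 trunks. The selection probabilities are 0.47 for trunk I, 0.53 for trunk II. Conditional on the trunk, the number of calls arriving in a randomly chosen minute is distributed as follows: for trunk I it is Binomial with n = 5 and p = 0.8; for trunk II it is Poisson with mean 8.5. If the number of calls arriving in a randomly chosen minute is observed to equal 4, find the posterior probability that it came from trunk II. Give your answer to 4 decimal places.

Likelihoods P(X=4 | ·): I: 0.4096; II: 0.0442549.
Posterior ∝ prior × likelihood. Numerator for II: 0.53·0.0442549 = 0.0234551.
Normalizing constant: 0.47·0.4096 + 0.53·0.0442549 = 0.215967.
P(II | observation) = 0.0234551 / 0.215967 = 0.108605.

0.1086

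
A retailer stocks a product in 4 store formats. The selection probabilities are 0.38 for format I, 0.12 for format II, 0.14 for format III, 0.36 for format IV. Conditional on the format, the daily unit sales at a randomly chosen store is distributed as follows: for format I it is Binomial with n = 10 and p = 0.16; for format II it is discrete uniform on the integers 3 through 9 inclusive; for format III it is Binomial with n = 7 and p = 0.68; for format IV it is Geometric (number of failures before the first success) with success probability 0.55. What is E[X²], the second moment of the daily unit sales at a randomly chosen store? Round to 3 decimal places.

10.445

For each component E[X²] = Var + (mean)², giving I: 3.904; II: 40; III: 24.1808; IV: 2.15702.
Overall E[X²] = 0.38·3.904 + 0.12·40 + 0.14·24.1808 + 0.36·2.15702 = 10.4454.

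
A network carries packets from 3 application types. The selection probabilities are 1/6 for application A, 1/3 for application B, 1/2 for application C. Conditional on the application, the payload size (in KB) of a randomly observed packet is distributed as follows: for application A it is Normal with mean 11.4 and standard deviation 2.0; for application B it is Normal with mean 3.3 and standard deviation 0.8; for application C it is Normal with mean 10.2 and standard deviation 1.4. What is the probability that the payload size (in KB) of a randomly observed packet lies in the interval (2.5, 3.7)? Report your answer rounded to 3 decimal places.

0.178

Conditional on each application, P(2.5 < X < 3.7): A: 5.47654e-05; B: 0.532807; C: 1.69913e-06.
By total probability, P(2.5 < X < 3.7) = 0.166667·5.47654e-05 + 0.333333·0.532807 + 0.5·1.69913e-06 = 0.177612.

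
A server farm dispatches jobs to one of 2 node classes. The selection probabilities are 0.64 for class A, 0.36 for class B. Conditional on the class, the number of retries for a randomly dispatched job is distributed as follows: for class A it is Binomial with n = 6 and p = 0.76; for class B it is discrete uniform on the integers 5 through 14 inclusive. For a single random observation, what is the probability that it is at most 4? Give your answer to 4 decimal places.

Conditional on each class, P(X ≤ 4): A: 0.442184; B: 0.
By total probability, P(X ≤ 4) = 0.64·0.442184 + 0.36·0 = 0.282998.

0.2830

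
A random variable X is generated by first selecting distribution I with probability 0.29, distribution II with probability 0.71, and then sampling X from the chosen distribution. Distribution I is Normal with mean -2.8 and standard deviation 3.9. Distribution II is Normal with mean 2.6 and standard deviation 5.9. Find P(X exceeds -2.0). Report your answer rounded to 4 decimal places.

0.6768

Conditional on each component, P(X > -2.0): I: 0.418736; II: 0.782205.
By total probability, P(X > -2.0) = 0.29·0.418736 + 0.71·0.782205 = 0.676799.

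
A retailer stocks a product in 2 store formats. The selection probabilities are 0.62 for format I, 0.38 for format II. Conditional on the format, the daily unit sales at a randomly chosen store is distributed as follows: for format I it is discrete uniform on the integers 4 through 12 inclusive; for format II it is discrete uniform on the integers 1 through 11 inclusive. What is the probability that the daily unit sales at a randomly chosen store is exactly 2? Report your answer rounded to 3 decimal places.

0.035

Conditional on each format, P(X = 2): I: 0; II: 0.0909091.
By total probability, P(X = 2) = 0.62·0 + 0.38·0.0909091 = 0.0345455.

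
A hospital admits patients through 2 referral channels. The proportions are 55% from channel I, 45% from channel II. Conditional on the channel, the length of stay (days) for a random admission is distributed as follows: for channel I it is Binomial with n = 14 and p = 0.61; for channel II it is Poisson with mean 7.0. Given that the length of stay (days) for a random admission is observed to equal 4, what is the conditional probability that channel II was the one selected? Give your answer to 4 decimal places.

Likelihoods P(X=4 | ·): I: 0.0112823; II: 0.0912262.
Posterior ∝ prior × likelihood. Numerator for II: 0.45·0.0912262 = 0.0410518.
Normalizing constant: 0.55·0.0112823 + 0.45·0.0912262 = 0.0472571.
P(II | observation) = 0.0410518 / 0.0472571 = 0.868691.

0.8687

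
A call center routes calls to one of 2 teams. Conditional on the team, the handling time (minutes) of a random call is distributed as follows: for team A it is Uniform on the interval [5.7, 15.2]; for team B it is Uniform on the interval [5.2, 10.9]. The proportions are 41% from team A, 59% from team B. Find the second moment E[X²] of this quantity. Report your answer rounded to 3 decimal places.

87.687

For each component E[X²] = Var + (mean)², giving A: 116.723; B: 67.51.
Overall E[X²] = 0.41·116.723 + 0.59·67.51 = 87.6875.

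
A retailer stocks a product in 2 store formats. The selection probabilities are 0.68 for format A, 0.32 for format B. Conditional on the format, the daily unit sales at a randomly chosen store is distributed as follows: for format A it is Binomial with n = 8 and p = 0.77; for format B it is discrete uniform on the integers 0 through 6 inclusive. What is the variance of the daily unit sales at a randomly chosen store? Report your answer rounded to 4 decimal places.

Per component, A: μ=6.16, E[X²]=39.3624; B: μ=3, E[X²]=13.
E[X] = 0.68·6.16 + 0.32·3 = 5.1488.
E[X²] = 0.68·39.3624 + 0.32·13 = 30.9264.
Var(X) = E[X²] − (E[X])² = 30.9264 − 26.5101 = 4.41629.

4.4163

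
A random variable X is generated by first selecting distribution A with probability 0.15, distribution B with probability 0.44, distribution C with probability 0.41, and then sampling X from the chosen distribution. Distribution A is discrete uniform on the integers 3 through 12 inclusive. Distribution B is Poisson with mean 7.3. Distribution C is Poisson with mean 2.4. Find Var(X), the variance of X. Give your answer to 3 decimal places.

11.367

Per component, A: μ=7.5, E[X²]=64.5; B: μ=7.3, E[X²]=60.59; C: μ=2.4, E[X²]=8.16.
E[X] = 0.15·7.5 + 0.44·7.3 + 0.41·2.4 = 5.321.
E[X²] = 0.15·64.5 + 0.44·60.59 + 0.41·8.16 = 39.6802.
Var(X) = E[X²] − (E[X])² = 39.6802 − 28.313 = 11.3672.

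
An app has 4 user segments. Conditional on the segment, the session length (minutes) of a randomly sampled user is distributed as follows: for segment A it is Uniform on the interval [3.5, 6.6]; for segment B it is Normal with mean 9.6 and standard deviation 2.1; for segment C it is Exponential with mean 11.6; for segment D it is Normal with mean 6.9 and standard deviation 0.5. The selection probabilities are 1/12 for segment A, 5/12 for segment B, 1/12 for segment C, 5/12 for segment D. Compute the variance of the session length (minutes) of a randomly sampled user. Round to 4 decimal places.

16.5289

Per component, A: μ=5.05, E[X²]=26.3033; B: μ=9.6, E[X²]=96.57; C: μ=11.6, E[X²]=269.12; D: μ=6.9, E[X²]=47.86.
E[X] = 0.0833333·5.05 + 0.416667·9.6 + 0.0833333·11.6 + 0.416667·6.9 = 8.2625.
E[X²] = 0.0833333·26.3033 + 0.416667·96.57 + 0.0833333·269.12 + 0.416667·47.86 = 84.7978.
Var(X) = E[X²] − (E[X])² = 84.7978 − 68.2689 = 16.5289.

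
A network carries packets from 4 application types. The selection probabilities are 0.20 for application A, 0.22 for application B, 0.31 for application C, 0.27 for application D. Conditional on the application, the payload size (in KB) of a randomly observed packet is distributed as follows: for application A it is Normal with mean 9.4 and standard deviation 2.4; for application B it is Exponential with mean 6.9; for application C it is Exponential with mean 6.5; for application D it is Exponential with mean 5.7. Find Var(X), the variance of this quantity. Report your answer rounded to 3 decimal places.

Per component, A: μ=9.4, E[X²]=94.12; B: μ=6.9, E[X²]=95.22; C: μ=6.5, E[X²]=84.5; D: μ=5.7, E[X²]=64.98.
E[X] = 0.2·9.4 + 0.22·6.9 + 0.31·6.5 + 0.27·5.7 = 6.952.
E[X²] = 0.2·94.12 + 0.22·95.22 + 0.31·84.5 + 0.27·64.98 = 83.512.
Var(X) = E[X²] − (E[X])² = 83.512 − 48.3303 = 35.1817.

35.182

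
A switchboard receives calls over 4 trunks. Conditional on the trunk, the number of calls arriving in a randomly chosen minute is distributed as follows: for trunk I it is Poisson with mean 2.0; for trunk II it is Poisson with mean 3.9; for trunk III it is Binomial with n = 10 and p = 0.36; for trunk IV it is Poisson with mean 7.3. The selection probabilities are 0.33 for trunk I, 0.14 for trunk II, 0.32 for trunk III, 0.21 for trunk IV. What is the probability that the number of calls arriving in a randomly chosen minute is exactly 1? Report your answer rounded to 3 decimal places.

Conditional on each trunk, P(X = 1): I: 0.270671; II: 0.0789435; III: 0.0648518; IV: 0.00493143.
By total probability, P(X = 1) = 0.33·0.270671 + 0.14·0.0789435 + 0.32·0.0648518 + 0.21·0.00493143 = 0.122162.

0.122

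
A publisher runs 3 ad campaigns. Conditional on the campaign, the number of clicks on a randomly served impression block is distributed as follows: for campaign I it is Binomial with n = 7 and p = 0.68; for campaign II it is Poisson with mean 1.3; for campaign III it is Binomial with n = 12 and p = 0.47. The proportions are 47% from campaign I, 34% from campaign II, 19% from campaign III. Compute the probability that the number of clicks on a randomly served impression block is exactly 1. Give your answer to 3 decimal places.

0.124

Conditional on each campaign, P(X = 1): I: 0.00511101; II: 0.354291; III: 0.00522774.
By total probability, P(X = 1) = 0.47·0.00511101 + 0.34·0.354291 + 0.19·0.00522774 = 0.123854.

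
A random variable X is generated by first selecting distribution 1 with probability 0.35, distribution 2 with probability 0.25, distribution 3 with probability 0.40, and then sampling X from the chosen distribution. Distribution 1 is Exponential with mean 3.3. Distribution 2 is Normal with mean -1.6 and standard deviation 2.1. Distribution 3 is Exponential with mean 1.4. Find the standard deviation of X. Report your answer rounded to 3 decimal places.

Per component, 1: μ=3.3, E[X²]=21.78; 2: μ=-1.6, E[X²]=6.97; 3: μ=1.4, E[X²]=3.92.
E[X] = 0.35·3.3 + 0.25·-1.6 + 0.4·1.4 = 1.315.
E[X²] = 0.35·21.78 + 0.25·6.97 + 0.4·3.92 = 10.9335.
Var(X) = E[X²] − (E[X])² = 10.9335 − 1.72922 = 9.20427.
SD(X) = √9.20427 = 3.03385.

3.034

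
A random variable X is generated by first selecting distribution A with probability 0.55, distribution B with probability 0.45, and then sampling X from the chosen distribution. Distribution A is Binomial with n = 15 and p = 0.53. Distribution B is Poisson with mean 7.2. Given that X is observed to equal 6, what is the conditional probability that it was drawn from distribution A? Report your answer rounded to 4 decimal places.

Likelihoods P(X=6 | ·): A: 0.124148; B: 0.144458.
Posterior ∝ prior × likelihood. Numerator for A: 0.55·0.124148 = 0.0682814.
Normalizing constant: 0.55·0.124148 + 0.45·0.144458 = 0.133288.
P(A | observation) = 0.0682814 / 0.133288 = 0.512286.

0.5123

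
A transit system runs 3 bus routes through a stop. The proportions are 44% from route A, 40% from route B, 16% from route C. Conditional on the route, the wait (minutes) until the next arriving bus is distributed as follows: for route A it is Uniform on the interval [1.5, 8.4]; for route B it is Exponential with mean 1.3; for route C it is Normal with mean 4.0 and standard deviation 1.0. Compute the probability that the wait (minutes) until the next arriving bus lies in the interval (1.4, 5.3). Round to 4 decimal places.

0.5156

Conditional on each route, P(1.4 < X < 5.3): A: 0.550725; B: 0.323682; C: 0.898538.
By total probability, P(1.4 < X < 5.3) = 0.44·0.550725 + 0.4·0.323682 + 0.16·0.898538 = 0.515558.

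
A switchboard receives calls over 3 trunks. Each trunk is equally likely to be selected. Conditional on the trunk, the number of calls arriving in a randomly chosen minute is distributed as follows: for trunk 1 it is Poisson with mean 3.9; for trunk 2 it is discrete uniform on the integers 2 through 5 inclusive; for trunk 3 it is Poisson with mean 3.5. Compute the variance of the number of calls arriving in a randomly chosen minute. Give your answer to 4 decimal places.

2.9189

Per component, 1: μ=3.9, E[X²]=19.11; 2: μ=3.5, E[X²]=13.5; 3: μ=3.5, E[X²]=15.75.
E[X] = 0.333333·3.9 + 0.333333·3.5 + 0.333333·3.5 = 3.63333.
E[X²] = 0.333333·19.11 + 0.333333·13.5 + 0.333333·15.75 = 16.12.
Var(X) = E[X²] − (E[X])² = 16.12 − 13.2011 = 2.91889.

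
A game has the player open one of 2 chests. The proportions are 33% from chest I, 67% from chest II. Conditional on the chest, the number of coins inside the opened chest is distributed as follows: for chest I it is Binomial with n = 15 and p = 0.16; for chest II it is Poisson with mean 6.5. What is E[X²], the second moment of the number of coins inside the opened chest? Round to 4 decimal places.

For each component E[X²] = Var + (mean)², giving I: 7.776; II: 48.75.
Overall E[X²] = 0.33·7.776 + 0.67·48.75 = 35.2286.

35.2286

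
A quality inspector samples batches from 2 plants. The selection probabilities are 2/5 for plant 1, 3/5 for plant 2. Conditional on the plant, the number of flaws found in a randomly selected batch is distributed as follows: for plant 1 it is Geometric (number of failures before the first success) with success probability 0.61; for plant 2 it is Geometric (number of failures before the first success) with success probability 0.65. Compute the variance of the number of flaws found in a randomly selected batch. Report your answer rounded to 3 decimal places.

Per component, 1: μ=0.639344, E[X²]=1.45687; 2: μ=0.538462, E[X²]=1.11834.
E[X] = 0.4·0.639344 + 0.6·0.538462 = 0.578815.
E[X²] = 0.4·1.45687 + 0.6·1.11834 = 1.25375.
Var(X) = E[X²] − (E[X])² = 1.25375 − 0.335026 = 0.918726.

0.919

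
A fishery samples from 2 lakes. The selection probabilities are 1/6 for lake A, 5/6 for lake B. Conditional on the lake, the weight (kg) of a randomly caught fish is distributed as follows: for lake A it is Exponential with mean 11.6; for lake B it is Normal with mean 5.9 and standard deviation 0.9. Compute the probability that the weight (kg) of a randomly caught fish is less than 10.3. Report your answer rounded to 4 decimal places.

Conditional on each lake, P(X < 10.3): A: 0.588494; B: 0.999999.
By total probability, P(X < 10.3) = 0.166667·0.588494 + 0.833333·0.999999 = 0.931415.

0.9314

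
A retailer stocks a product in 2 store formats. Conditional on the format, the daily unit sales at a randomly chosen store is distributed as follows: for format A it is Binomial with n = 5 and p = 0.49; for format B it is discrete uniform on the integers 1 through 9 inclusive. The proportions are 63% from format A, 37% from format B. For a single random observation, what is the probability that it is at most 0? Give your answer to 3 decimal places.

0.022

Conditional on each format, P(X ≤ 0): A: 0.0345025; B: 0.
By total probability, P(X ≤ 0) = 0.63·0.0345025 + 0.37·0 = 0.0217366.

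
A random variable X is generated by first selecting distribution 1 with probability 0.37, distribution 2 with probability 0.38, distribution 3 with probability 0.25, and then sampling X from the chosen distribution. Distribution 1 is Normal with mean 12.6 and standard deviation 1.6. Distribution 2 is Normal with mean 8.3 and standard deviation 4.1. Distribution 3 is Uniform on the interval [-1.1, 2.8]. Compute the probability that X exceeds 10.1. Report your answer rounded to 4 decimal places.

Conditional on each component, P(X > 10.1): 1: 0.940915; 2: 0.330322; 3: 0.
By total probability, P(X > 10.1) = 0.37·0.940915 + 0.38·0.330322 + 0.25·0 = 0.473661.

0.4737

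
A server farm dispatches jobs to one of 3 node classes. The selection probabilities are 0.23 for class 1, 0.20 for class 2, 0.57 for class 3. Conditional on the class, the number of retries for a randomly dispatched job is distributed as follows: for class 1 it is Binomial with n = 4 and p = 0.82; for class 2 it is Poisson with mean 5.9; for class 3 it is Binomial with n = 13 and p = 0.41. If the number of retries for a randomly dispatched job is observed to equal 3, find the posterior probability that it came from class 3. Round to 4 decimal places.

Likelihoods P(X=3 | ·): 1: 0.396985; 2: 0.0937707; 3: 0.100748.
Posterior ∝ prior × likelihood. Numerator for 3: 0.57·0.100748 = 0.0574265.
Normalizing constant: 0.23·0.396985 + 0.2·0.0937707 + 0.57·0.100748 = 0.167487.
P(3 | observation) = 0.0574265 / 0.167487 = 0.342871.

0.3429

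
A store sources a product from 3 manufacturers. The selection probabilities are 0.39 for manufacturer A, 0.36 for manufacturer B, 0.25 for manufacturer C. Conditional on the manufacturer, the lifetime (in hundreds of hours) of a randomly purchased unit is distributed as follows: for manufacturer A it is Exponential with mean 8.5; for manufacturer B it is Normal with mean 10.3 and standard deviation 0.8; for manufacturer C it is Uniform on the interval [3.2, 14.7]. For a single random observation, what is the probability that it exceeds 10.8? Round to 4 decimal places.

0.2900

Conditional on each manufacturer, P(X > 10.8): A: 0.280666; B: 0.265986; C: 0.33913.
By total probability, P(X > 10.8) = 0.39·0.280666 + 0.36·0.265986 + 0.25·0.33913 = 0.289997.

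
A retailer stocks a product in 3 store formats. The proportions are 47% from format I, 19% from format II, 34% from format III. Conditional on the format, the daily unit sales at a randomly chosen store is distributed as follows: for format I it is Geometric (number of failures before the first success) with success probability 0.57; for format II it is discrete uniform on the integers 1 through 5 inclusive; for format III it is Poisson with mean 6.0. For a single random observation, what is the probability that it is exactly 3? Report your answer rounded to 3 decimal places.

Conditional on each format, P(X = 3): I: 0.045319; II: 0.2; III: 0.0892351.
By total probability, P(X = 3) = 0.47·0.045319 + 0.19·0.2 + 0.34·0.0892351 = 0.0896399.

0.090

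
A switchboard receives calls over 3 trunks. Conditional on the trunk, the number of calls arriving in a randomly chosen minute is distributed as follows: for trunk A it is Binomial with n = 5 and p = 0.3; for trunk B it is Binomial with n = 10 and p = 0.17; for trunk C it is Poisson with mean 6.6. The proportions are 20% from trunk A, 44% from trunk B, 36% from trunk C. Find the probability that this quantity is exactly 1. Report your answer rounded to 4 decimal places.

0.2151

Conditional on each trunk, P(X = 1): A: 0.36015; B: 0.317798; C: 0.00897843.
By total probability, P(X = 1) = 0.2·0.36015 + 0.44·0.317798 + 0.36·0.00897843 = 0.215094.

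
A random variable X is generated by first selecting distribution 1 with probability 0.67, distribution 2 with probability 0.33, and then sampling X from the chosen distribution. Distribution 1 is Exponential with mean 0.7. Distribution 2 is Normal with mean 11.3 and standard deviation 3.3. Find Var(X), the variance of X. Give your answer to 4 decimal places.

Per component, 1: μ=0.7, E[X²]=0.98; 2: μ=11.3, E[X²]=138.58.
E[X] = 0.67·0.7 + 0.33·11.3 = 4.198.
E[X²] = 0.67·0.98 + 0.33·138.58 = 46.388.
Var(X) = E[X²] − (E[X])² = 46.388 − 17.6232 = 28.7648.

28.7648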